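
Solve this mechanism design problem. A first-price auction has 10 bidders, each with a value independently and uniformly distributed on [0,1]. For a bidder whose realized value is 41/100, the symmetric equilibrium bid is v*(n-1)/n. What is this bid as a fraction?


Step 1: The symmetric BNE bidding function is b(v) = v * (n-1) / n
Step 2: Substitute v = 41/100 and n = 10
Step 3: b = 41/100 * 9/10
Step 4: b = 369/1000

369/1000


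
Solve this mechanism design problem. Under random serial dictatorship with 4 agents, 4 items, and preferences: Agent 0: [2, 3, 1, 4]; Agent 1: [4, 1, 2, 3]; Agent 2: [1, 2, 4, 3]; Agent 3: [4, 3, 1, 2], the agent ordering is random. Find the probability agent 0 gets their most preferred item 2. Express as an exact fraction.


Step 1: Agent 0 wants item 2
Step 2: There are 24 possible orderings of agents
Step 3: In 21 orderings, agent 0 gets item 2
Step 4: Probability = 21/24 = 7/8

7/8


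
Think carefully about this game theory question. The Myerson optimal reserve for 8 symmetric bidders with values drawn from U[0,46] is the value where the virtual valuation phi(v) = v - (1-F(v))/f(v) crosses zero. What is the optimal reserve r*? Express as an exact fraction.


Step 1: For U[0,46], F(v) = v/46 and f(v) = 1/46
Step 2: phi(v) = v - (1 - v/46)/(1/46) = v - (46 - v) = 2v - 46
Step 3: Set phi(r*) = 0: 2r* - 46 = 0
Step 4: r* = 46/2 = 23 (the number of bidders n = 8 does not enter)

23


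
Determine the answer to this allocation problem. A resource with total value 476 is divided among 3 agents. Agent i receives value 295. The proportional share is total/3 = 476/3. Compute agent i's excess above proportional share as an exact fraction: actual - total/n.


Step 1: Proportional share = 476/3
Step 2: Agent's actual allocation = 295
Step 3: Excess = 295 - 476/3 = 409/3

409/3


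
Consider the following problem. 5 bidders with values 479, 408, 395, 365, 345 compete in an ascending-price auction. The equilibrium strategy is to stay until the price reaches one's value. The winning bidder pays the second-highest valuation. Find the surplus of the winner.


Step 1: Identify the highest value: 479
Step 2: Identify the second-highest value: 408
Step 3: The final price = second-highest value = 408
Step 4: Surplus = 479 - 408 = 71

71


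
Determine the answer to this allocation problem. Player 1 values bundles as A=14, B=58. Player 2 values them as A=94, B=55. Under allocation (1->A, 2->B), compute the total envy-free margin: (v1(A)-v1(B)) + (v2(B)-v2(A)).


Step 1: Player 1's margin = v1(A) - v1(B) = 14 - 58 = -44
Step 2: Player 2's margin = v2(B) - v2(A) = 55 - 94 = -39
Step 3: Total margin = -44 + -39 = -83

-83


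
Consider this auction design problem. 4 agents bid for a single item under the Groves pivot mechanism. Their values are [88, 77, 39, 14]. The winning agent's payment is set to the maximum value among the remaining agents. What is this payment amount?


Step 1: The efficient winner is agent 0 with value 88
Step 2: Other agents' values: [77, 39, 14]
Step 3: Pivot payment = max(others) = 77
Step 4: The winner pays 77

77


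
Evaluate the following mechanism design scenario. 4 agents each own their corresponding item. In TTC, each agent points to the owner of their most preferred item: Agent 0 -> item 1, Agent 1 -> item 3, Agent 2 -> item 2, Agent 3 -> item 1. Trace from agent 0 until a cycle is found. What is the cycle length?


Step 1: Trace the pointer graph from agent 0: 0 -> 1 -> 3 -> 1
Step 2: A cycle is detected when we revisit agent 1
Step 3: The cycle is: 1 -> 3 -> 1
Step 4: Cycle length = 2

2


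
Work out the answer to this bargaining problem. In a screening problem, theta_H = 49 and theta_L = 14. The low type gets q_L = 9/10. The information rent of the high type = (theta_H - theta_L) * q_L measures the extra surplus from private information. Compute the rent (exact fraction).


Step 1: theta_H - theta_L = 49 - 14 = 35
Step 2: Information rent = (theta_H - theta_L) * q_L
Step 3: = 35 * 9/10
Step 4: = 63/2

63/2


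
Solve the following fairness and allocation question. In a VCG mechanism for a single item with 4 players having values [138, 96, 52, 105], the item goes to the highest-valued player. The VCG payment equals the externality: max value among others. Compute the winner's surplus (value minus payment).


Step 1: The winner is the agent with the highest value: agent 0 with value 138
Step 2: Values of other agents: [96, 52, 105]
Step 3: VCG payment = max of others' values = 105
Step 4: Surplus = 138 - 105 = 33

33


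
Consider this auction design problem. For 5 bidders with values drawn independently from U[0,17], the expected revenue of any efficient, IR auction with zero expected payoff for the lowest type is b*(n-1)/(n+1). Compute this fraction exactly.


Step 1: By Revenue Equivalence, expected revenue = b*(n-1)/(n+1)
Step 2: Substituting n = 5, b = 17
Step 3: Revenue = 17*(5-1)/(5+1) = 17*4/6
Step 4: Revenue = 68/6 = 34/3

34/3


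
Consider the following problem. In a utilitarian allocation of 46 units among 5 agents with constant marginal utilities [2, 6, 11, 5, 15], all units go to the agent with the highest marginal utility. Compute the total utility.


Step 1: The marginal utilities are [2, 6, 11, 5, 15]
Step 2: The highest marginal utility is 15
Step 3: All 46 units go to that agent
Step 4: Total utility = 15 * 46 = 690

690


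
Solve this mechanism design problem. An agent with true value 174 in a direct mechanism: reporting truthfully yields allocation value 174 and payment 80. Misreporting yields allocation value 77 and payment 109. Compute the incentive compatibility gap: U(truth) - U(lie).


Step 1: U(truth) = value - payment = 174 - 80 = 94
Step 2: U(lie) = allocation - payment = 77 - 109 = -32
Step 3: IC gap = 94 - (-32) = 126

126


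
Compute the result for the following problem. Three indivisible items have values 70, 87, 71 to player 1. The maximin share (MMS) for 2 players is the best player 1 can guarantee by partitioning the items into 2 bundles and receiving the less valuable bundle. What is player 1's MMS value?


Step 1: Item values = 70, 87, 71
Step 2: Enumerate all 2-bundle partitions and take the smaller bundle:
  Partition 1: {70} vs {87,71} -> bundles 70, 158; min = 70
  Partition 2: {87} vs {70,71} -> bundles 87, 141; min = 87
  Partition 3: {71} vs {70,87} -> bundles 71, 157; min = 71
Step 3: MMS = max(70, 87, 71) = 87

87


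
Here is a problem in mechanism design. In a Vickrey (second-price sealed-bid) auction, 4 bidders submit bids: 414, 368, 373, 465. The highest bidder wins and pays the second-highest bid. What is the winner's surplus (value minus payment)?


Step 1: Sort bids in descending order: 465, 414, 373, 368
Step 2: The winning bid is the highest: 465
Step 3: The payment equals the second-highest bid: 414
Step 4: Surplus = winner's bid - payment = 465 - 414 = 51

51


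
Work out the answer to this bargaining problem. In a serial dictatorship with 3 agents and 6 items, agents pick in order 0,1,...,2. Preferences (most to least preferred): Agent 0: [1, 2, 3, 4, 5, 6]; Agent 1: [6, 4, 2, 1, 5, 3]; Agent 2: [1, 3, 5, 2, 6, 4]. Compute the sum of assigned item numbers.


Step 1: Agent 0 picks item 1
Step 2: Agent 1 picks item 6
Step 3: Agent 2 picks item 3
Step 4: Sum = 1 + 6 + 3 = 10

10


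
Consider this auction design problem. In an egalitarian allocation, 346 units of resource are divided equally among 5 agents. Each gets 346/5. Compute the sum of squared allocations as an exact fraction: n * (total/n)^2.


Step 1: Each agent's share = 346/5
Step 2: Square of each share = (346/5)^2 = 119716/25
Step 3: Sum of squares = 5 * 119716/25 = 119716/5

119716/5


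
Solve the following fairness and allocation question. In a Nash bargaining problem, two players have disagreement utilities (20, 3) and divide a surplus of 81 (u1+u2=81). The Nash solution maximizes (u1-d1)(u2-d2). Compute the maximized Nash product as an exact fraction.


Step 1: The Nash solution splits surplus symmetrically above the disagreement point
Step 2: u1 = (total + d1 - d2)/2 = (81 + 20 - 3)/2 = 49
Step 3: u2 = (total - d1 + d2)/2 = (81 - 20 + 3)/2 = 32
Step 4: Nash product = (49 - 20) * (32 - 3)
Step 5: = 29 * 29 = 841

841


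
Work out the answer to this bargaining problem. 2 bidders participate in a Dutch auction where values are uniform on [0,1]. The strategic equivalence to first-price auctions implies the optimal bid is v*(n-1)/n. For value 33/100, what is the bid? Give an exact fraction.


Step 1: Dutch auctions are strategically equivalent to first-price auctions
Step 2: The equilibrium bid is b(v) = v*(n-1)/n
Step 3: b = 33/100 * 1/2
Step 4: b = 33/200

33/200


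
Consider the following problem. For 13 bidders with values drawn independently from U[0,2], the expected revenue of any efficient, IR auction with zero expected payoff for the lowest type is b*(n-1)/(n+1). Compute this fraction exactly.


Step 1: By Revenue Equivalence, expected revenue = b*(n-1)/(n+1)
Step 2: Substituting n = 13, b = 2
Step 3: Revenue = 2*(13-1)/(13+1) = 2*12/14
Step 4: Revenue = 24/14 = 12/7

12/7


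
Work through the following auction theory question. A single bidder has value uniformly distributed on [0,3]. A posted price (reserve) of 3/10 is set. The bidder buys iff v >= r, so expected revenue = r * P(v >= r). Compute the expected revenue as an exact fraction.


Step 1: Posted price r = 3/10, value support [0,3]
Step 2: P(v >= r) = (3 - 3/10)/3 = 9/10
Step 3: Expected revenue = r * P(v >= r) = 3/10 * 9/10
Step 4: Revenue = 27/100

27/100


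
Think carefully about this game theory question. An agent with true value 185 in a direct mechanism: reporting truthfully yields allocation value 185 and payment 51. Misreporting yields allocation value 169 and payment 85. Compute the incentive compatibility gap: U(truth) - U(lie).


Step 1: U(truth) = value - payment = 185 - 51 = 134
Step 2: U(lie) = allocation - payment = 169 - 85 = 84
Step 3: IC gap = 134 - 84 = 50

50


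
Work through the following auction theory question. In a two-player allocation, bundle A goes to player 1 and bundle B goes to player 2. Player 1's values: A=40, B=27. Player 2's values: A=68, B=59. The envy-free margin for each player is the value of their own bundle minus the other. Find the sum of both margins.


Step 1: Player 1's margin = v1(A) - v1(B) = 40 - 27 = 13
Step 2: Player 2's margin = v2(B) - v2(A) = 59 - 68 = -9
Step 3: Total margin = 13 + -9 = 4

4


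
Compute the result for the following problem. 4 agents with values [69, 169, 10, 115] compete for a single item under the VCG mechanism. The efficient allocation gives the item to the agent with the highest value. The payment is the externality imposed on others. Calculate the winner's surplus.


Step 1: The winner is the agent with the highest value: agent 1 with value 169
Step 2: Values of other agents: [69, 10, 115]
Step 3: VCG payment = max of others' values = 115
Step 4: Surplus = 169 - 115 = 54

54


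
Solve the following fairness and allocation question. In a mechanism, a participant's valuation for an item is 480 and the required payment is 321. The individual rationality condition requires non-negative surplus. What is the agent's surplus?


Step 1: Surplus = value - payment = 480 - 321 = 159
Step 2: IR is satisfied (surplus >= 0)

159


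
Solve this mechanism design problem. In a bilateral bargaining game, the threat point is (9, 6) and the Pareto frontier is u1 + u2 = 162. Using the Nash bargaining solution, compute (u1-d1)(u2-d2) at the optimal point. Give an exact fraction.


Step 1: The Nash solution splits surplus symmetrically above the disagreement point
Step 2: u1 = (total + d1 - d2)/2 = (162 + 9 - 6)/2 = 165/2
Step 3: u2 = (total - d1 + d2)/2 = (162 - 9 + 6)/2 = 159/2
Step 4: Nash product = (165/2 - 9) * (159/2 - 6)
Step 5: = 147/2 * 147/2 = 21609/4

21609/4


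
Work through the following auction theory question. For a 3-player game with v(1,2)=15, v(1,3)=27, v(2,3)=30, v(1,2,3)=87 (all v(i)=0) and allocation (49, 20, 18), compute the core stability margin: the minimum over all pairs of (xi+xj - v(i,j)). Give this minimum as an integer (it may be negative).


Step 1: Slack for coalition (1,2): x1+x2 - v12 = 69 - 15 = 54
Step 2: Slack for coalition (1,3): x1+x3 - v13 = 67 - 27 = 40
Step 3: Slack for coalition (2,3): x2+x3 - v23 = 38 - 30 = 8
Step 4: Minimum slack = min(54, 40, 8) = 8, attained by (2,3); no pair can gain by deviating, so the allocation is in the core

8


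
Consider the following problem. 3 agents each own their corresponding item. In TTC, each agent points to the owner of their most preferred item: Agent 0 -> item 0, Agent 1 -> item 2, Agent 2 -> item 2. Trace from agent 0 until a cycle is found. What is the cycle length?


Step 1: Trace the pointer graph from agent 0: 0 -> 0
Step 2: A cycle is detected when we revisit agent 0
Step 3: The cycle is: 0 -> 0
Step 4: Cycle length = 1

1


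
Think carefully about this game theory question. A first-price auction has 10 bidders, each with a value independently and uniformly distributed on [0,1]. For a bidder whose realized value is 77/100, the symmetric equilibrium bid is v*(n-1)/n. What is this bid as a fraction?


Step 1: The symmetric BNE bidding function is b(v) = v * (n-1) / n
Step 2: Substitute v = 77/100 and n = 10
Step 3: b = 77/100 * 9/10
Step 4: b = 693/1000

693/1000


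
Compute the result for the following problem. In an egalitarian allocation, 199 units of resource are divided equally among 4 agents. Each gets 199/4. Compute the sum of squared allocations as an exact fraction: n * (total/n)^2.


Step 1: Each agent's share = 199/4
Step 2: Square of each share = (199/4)^2 = 39601/16
Step 3: Sum of squares = 4 * 39601/16 = 39601/4

39601/4


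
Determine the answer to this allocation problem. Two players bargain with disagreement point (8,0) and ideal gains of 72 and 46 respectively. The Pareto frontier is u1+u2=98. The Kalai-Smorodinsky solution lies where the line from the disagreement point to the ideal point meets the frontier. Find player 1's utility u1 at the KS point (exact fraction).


Step 1: At the KS point, (u1-d1)/r1 = (u2-d2)/r2 = t and u1+u2 = 98
Step 2: u1 = d1 + r1*t and u2 = d2 + r2*t, so (d1 + r1*t) + (d2 + r2*t) = 98
Step 3: t = (98 - 8 - 0)/(72 + 46) = 90/118 = 45/59
Step 4: u1 = d1 + r1*t = 8 + 72 * 45/59 = 3712/59
Step 5: (Check: u2 = d2 + r2*t = 2070/59; u1+u2 = 3712/59 + 2070/59 = 98, on the frontier.)

3712/59


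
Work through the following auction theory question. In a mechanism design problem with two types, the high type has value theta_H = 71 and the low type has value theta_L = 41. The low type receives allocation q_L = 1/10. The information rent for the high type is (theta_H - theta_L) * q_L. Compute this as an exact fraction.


Step 1: theta_H - theta_L = 71 - 41 = 30
Step 2: Information rent = (theta_H - theta_L) * q_L
Step 3: = 30 * 1/10
Step 4: = 3

3


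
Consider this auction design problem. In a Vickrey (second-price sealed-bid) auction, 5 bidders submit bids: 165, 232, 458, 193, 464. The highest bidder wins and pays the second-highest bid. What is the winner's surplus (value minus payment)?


Step 1: Sort bids in descending order: 464, 458, 232, 193, 165
Step 2: The winning bid is the highest: 464
Step 3: The payment equals the second-highest bid: 458
Step 4: Surplus = winner's bid - payment = 464 - 458 = 6

6


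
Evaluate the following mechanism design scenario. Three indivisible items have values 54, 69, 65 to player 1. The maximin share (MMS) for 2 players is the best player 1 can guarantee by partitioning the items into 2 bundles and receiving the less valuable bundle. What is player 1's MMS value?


Step 1: Item values = 54, 69, 65
Step 2: Enumerate all 2-bundle partitions and take the smaller bundle:
  Partition 1: {54} vs {69,65} -> bundles 54, 134; min = 54
  Partition 2: {69} vs {54,65} -> bundles 69, 119; min = 69
  Partition 3: {65} vs {54,69} -> bundles 65, 123; min = 65
Step 3: MMS = max(54, 69, 65) = 69

69


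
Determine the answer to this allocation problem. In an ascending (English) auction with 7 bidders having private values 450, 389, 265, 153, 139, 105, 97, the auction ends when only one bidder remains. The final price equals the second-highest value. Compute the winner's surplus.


Step 1: Identify the highest value: 450
Step 2: Identify the second-highest value: 389
Step 3: The final price = second-highest value = 389
Step 4: Surplus = 450 - 389 = 61

61


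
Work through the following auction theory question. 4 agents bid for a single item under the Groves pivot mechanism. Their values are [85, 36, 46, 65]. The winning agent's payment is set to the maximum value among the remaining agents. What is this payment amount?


Step 1: The efficient winner is agent 0 with value 85
Step 2: Other agents' values: [36, 46, 65]
Step 3: Pivot payment = max(others) = 65
Step 4: The winner pays 65

65


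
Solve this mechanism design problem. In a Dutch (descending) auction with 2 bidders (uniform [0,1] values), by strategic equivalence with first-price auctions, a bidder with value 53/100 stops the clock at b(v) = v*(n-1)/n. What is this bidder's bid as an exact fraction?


Step 1: Dutch auctions are strategically equivalent to first-price auctions
Step 2: The equilibrium bid is b(v) = v*(n-1)/n
Step 3: b = 53/100 * 1/2
Step 4: b = 53/200

53/200


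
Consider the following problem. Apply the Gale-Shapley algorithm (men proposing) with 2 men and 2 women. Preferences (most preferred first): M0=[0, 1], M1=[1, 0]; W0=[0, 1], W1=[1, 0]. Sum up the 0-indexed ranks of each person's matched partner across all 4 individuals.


Step 1: Run Gale-Shapley (men propose, women hold best offer):
  M0 proposes to W0; she accepts
  M1 proposes to W1; she accepts
Step 2: Final matching: W0-M0, W1-M1
Step 3: 0-indexed ranks (man's rank of his match, then woman's): 0 + 0 + 0 + 0
Step 4: Total rank sum = 0

0


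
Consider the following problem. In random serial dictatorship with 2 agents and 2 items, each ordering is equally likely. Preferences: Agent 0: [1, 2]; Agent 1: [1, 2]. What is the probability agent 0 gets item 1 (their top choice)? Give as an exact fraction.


Step 1: Agent 0 wants item 1
Step 2: There are 2 possible orderings of agents
Step 3: In 1 orderings, agent 0 gets item 1
Step 4: Probability = 1/2

1/2


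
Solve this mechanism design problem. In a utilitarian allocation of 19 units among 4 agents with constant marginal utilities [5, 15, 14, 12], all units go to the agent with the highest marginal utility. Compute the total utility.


Step 1: The marginal utilities are [5, 15, 14, 12]
Step 2: The highest marginal utility is 15
Step 3: All 19 units go to that agent
Step 4: Total utility = 15 * 19 = 285

285


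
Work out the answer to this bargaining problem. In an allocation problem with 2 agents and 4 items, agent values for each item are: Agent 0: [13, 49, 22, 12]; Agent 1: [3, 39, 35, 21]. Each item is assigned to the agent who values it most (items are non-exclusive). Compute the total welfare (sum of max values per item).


Step 1: For each item, find the maximum value among all agents.
Step 2: Item 0 -> Agent 0 (value 13)
Step 3: Item 1 -> Agent 0 (value 49)
Step 4: Item 2 -> Agent 1 (value 35)
Step 5: Item 3 -> Agent 1 (value 21)
Step 6: Total welfare = 13 + 49 + 35 + 21 = 118

118


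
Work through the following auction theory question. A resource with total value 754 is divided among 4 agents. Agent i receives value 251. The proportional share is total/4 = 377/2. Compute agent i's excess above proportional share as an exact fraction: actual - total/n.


Step 1: Proportional share = 754/4 = 377/2
Step 2: Agent's actual allocation = 251
Step 3: Excess = 251 - 377/2 = 125/2

125/2


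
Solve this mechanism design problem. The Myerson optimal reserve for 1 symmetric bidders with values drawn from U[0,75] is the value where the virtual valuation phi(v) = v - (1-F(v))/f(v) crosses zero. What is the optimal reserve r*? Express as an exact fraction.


Step 1: For U[0,75], F(v) = v/75 and f(v) = 1/75
Step 2: phi(v) = v - (1 - v/75)/(1/75) = v - (75 - v) = 2v - 75
Step 3: Set phi(r*) = 0: 2r* - 75 = 0
Step 4: r* = 75/2 (the number of bidders n = 1 does not enter)

75/2


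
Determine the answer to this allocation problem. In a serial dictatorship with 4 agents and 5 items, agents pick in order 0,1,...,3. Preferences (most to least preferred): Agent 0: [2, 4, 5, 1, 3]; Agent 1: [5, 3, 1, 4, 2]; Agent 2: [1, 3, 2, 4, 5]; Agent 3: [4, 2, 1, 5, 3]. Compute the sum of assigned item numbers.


Step 1: Agent 0 picks item 2
Step 2: Agent 1 picks item 5
Step 3: Agent 2 picks item 1
Step 4: Agent 3 picks item 4
Step 5: Sum = 2 + 5 + 1 + 4 = 12

12


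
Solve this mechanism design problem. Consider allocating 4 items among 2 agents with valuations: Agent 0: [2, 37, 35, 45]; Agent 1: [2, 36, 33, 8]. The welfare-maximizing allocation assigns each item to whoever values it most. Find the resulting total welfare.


Step 1: For each item, find the maximum value among all agents.
Step 2: Item 0 -> Agent 0 (value 2)
Step 3: Item 1 -> Agent 0 (value 37)
Step 4: Item 2 -> Agent 0 (value 35)
Step 5: Item 3 -> Agent 0 (value 45)
Step 6: Total welfare = 2 + 37 + 35 + 45 = 119

119


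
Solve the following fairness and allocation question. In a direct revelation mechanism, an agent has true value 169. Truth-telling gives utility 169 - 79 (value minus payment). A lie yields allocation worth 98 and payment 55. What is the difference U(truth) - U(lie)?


Step 1: U(truth) = value - payment = 169 - 79 = 90
Step 2: U(lie) = allocation - payment = 98 - 55 = 43
Step 3: IC gap = 90 - 43 = 47

47


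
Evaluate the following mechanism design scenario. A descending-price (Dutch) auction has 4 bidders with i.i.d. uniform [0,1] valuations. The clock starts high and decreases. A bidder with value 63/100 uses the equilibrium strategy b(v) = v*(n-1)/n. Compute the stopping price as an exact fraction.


Step 1: Dutch auctions are strategically equivalent to first-price auctions
Step 2: The equilibrium bid is b(v) = v*(n-1)/n
Step 3: b = 63/100 * 3/4
Step 4: b = 189/400

189/400


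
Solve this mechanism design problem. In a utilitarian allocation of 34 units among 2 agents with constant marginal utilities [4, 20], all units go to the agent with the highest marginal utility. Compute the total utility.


Step 1: The marginal utilities are [4, 20]
Step 2: The highest marginal utility is 20
Step 3: All 34 units go to that agent
Step 4: Total utility = 20 * 34 = 680

680


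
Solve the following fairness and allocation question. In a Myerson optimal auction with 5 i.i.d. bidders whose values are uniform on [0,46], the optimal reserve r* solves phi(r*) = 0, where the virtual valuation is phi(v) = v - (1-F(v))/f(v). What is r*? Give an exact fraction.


Step 1: For U[0,46], F(v) = v/46 and f(v) = 1/46
Step 2: phi(v) = v - (1 - v/46)/(1/46) = v - (46 - v) = 2v - 46
Step 3: Set phi(r*) = 0: 2r* - 46 = 0
Step 4: r* = 46/2 = 23 (the number of bidders n = 5 does not enter)

23


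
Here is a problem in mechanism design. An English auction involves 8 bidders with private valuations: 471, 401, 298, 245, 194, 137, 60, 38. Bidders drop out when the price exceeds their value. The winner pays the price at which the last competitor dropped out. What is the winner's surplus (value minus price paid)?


Step 1: Identify the highest value: 471
Step 2: Identify the second-highest value: 401
Step 3: The final price = second-highest value = 401
Step 4: Surplus = 471 - 401 = 70

70


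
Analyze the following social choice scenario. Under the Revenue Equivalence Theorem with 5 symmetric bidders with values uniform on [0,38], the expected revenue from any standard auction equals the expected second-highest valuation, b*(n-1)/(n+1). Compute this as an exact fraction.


Step 1: By Revenue Equivalence, expected revenue = b*(n-1)/(n+1)
Step 2: Substituting n = 5, b = 38
Step 3: Revenue = 38*(5-1)/(5+1) = 38*4/6
Step 4: Revenue = 152/6 = 76/3

76/3


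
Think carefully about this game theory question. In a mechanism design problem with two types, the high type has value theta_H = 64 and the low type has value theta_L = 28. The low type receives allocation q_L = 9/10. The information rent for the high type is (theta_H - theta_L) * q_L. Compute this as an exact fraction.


Step 1: theta_H - theta_L = 64 - 28 = 36
Step 2: Information rent = (theta_H - theta_L) * q_L
Step 3: = 36 * 9/10
Step 4: = 162/5

162/5


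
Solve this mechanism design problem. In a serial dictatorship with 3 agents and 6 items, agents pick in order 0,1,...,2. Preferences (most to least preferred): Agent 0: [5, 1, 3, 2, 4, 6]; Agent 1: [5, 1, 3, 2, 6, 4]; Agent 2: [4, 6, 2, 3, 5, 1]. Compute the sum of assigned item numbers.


Step 1: Agent 0 picks item 5
Step 2: Agent 1 picks item 1
Step 3: Agent 2 picks item 4
Step 4: Sum = 5 + 1 + 4 = 10

10


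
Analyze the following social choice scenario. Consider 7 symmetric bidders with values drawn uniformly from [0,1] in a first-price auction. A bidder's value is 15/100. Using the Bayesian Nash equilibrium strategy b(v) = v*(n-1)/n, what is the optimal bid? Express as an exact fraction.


Step 1: The symmetric BNE bidding function is b(v) = v * (n-1) / n
Step 2: Substitute v = 3/20 and n = 7
Step 3: b = 3/20 * 6/7
Step 4: b = 9/70

9/70


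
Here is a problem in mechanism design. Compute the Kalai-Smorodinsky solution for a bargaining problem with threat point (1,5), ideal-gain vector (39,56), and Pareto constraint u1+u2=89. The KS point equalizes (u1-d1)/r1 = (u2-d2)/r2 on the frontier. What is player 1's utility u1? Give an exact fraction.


Step 1: At the KS point, (u1-d1)/r1 = (u2-d2)/r2 = t and u1+u2 = 89
Step 2: u1 = d1 + r1*t and u2 = d2 + r2*t, so (d1 + r1*t) + (d2 + r2*t) = 89
Step 3: t = (89 - 1 - 5)/(39 + 56) = 83/95
Step 4: u1 = d1 + r1*t = 1 + 39 * 83/95 = 3332/95
Step 5: (Check: u2 = d2 + r2*t = 5123/95; u1+u2 = 3332/95 + 5123/95 = 89, on the frontier.)

3332/95


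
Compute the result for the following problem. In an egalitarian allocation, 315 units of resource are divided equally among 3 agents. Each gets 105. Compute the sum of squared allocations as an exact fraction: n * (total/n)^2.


Step 1: Each agent's share = 315/3 = 105
Step 2: Square of each share = (105)^2 = 11025
Step 3: Sum of squares = 3 * 11025 = 33075

33075


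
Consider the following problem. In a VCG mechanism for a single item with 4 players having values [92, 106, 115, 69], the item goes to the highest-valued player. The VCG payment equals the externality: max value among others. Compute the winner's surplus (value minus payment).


Step 1: The winner is the agent with the highest value: agent 2 with value 115
Step 2: Values of other agents: [92, 106, 69]
Step 3: VCG payment = max of others' values = 106
Step 4: Surplus = 115 - 106 = 9

9


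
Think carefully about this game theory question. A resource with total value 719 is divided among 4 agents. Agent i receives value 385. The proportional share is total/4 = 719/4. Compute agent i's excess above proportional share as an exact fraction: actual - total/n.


Step 1: Proportional share = 719/4
Step 2: Agent's actual allocation = 385
Step 3: Excess = 385 - 719/4 = 821/4

821/4


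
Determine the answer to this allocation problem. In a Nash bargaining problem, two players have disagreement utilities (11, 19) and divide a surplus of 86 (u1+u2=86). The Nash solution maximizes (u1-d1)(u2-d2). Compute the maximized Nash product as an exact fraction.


Step 1: The Nash solution splits surplus symmetrically above the disagreement point
Step 2: u1 = (total + d1 - d2)/2 = (86 + 11 - 19)/2 = 39
Step 3: u2 = (total - d1 + d2)/2 = (86 - 11 + 19)/2 = 47
Step 4: Nash product = (39 - 11) * (47 - 19)
Step 5: = 28 * 28 = 784

784


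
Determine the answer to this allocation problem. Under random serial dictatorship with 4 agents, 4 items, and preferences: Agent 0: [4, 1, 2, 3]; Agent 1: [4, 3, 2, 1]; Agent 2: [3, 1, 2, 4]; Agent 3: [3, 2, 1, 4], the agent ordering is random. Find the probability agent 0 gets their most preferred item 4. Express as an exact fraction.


Step 1: Agent 0 wants item 4
Step 2: There are 24 possible orderings of agents
Step 3: In 12 orderings, agent 0 gets item 4
Step 4: Probability = 12/24 = 1/2

1/2


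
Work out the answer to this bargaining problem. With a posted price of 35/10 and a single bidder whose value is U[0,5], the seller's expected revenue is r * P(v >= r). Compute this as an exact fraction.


Step 1: Posted price r = 7/2, value support [0,5]
Step 2: P(v >= r) = (5 - 7/2)/5 = 3/10
Step 3: Expected revenue = r * P(v >= r) = 7/2 * 3/10
Step 4: Revenue = 21/20

21/20


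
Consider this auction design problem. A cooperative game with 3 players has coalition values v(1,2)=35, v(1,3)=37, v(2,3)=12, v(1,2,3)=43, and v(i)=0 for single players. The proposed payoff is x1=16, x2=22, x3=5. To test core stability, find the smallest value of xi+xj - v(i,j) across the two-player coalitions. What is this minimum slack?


Step 1: Slack for coalition (1,2): x1+x2 - v12 = 38 - 35 = 3
Step 2: Slack for coalition (1,3): x1+x3 - v13 = 21 - 37 = -16
Step 3: Slack for coalition (2,3): x2+x3 - v23 = 27 - 12 = 15
Step 4: Minimum slack = min(3, -16, 15) = -16, attained by (1,3); coalition (1,3) can block (slack < 0), so the allocation is not in the core

-16


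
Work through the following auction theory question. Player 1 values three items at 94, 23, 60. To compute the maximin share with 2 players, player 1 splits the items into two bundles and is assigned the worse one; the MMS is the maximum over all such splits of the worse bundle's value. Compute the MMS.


Step 1: Item values = 94, 23, 60
Step 2: Enumerate all 2-bundle partitions and take the smaller bundle:
  Partition 1: {94} vs {23,60} -> bundles 94, 83; min = 83
  Partition 2: {23} vs {94,60} -> bundles 23, 154; min = 23
  Partition 3: {60} vs {94,23} -> bundles 60, 117; min = 60
Step 3: MMS = max(83, 23, 60) = 83

83


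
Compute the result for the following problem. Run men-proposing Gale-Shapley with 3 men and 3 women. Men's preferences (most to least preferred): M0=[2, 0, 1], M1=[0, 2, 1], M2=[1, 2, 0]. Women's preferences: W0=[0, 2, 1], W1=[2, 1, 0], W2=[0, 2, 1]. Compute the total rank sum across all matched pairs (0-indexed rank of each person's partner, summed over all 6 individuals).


Step 1: Run Gale-Shapley (men propose, women hold best offer):
  M0 proposes to W2; she accepts
  M1 proposes to W0; she accepts
  M2 proposes to W1; she accepts
Step 2: Final matching: W0-M1, W1-M2, W2-M0
Step 3: 0-indexed ranks (man's rank of his match, then woman's): 0 + 2 + 0 + 0 + 0 + 0
Step 4: Total rank sum = 2

2


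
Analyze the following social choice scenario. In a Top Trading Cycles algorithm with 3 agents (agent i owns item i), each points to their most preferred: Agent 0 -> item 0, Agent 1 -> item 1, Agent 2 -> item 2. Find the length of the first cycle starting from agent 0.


Step 1: Trace the pointer graph from agent 0: 0 -> 0
Step 2: A cycle is detected when we revisit agent 0
Step 3: The cycle is: 0 -> 0
Step 4: Cycle length = 1

1


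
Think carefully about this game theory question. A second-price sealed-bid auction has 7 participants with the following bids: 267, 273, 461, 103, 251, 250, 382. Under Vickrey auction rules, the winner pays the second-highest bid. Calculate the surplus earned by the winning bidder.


Step 1: Sort bids in descending order: 461, 382, 273, 267, 251, 250, 103
Step 2: The winning bid is the highest: 461
Step 3: The payment equals the second-highest bid: 382
Step 4: Surplus = winner's bid - payment = 461 - 382 = 79

79


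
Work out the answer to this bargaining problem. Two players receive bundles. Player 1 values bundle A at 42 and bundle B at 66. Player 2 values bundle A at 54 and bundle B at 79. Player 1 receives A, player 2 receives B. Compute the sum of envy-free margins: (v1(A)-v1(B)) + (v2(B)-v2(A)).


Step 1: Player 1's margin = v1(A) - v1(B) = 42 - 66 = -24
Step 2: Player 2's margin = v2(B) - v2(A) = 79 - 54 = 25
Step 3: Total margin = -24 + 25 = 1

1


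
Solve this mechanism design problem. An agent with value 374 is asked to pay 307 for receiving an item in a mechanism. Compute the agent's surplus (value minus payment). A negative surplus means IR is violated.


Step 1: Surplus = value - payment = 374 - 307 = 67
Step 2: IR is satisfied (surplus >= 0)

67


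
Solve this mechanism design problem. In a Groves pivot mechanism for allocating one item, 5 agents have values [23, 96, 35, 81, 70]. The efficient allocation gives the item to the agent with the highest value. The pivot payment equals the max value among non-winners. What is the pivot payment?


Step 1: The efficient winner is agent 1 with value 96
Step 2: Other agents' values: [23, 35, 81, 70]
Step 3: Pivot payment = max(others) = 81
Step 4: The winner pays 81

81


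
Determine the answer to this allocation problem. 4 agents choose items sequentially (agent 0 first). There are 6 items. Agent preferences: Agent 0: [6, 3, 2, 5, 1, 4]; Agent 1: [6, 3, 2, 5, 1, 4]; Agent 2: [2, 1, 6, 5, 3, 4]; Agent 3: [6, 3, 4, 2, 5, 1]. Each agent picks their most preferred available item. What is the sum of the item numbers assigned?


Step 1: Agent 0 picks item 6
Step 2: Agent 1 picks item 3
Step 3: Agent 2 picks item 2
Step 4: Agent 3 picks item 4
Step 5: Sum = 6 + 3 + 2 + 4 = 15

15


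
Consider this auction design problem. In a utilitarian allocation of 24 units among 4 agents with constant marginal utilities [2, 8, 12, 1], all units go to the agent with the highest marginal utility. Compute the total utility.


Step 1: The marginal utilities are [2, 8, 12, 1]
Step 2: The highest marginal utility is 12
Step 3: All 24 units go to that agent
Step 4: Total utility = 12 * 24 = 288

288


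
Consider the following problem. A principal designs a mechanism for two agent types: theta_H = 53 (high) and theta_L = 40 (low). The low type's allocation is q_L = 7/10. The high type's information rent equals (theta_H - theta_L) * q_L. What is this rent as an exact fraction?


Step 1: theta_H - theta_L = 53 - 40 = 13
Step 2: Information rent = (theta_H - theta_L) * q_L
Step 3: = 13 * 7/10
Step 4: = 91/10

91/10


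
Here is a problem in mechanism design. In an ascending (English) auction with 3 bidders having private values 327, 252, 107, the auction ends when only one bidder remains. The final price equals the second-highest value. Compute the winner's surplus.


Step 1: Identify the highest value: 327
Step 2: Identify the second-highest value: 252
Step 3: The final price = second-highest value = 252
Step 4: Surplus = 327 - 252 = 75

75


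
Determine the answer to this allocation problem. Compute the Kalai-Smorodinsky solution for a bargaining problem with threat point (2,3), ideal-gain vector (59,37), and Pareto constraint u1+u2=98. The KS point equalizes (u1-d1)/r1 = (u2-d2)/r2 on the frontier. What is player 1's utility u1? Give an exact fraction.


Step 1: At the KS point, (u1-d1)/r1 = (u2-d2)/r2 = t and u1+u2 = 98
Step 2: u1 = d1 + r1*t and u2 = d2 + r2*t, so (d1 + r1*t) + (d2 + r2*t) = 98
Step 3: t = (98 - 2 - 3)/(59 + 37) = 93/96 = 31/32
Step 4: u1 = d1 + r1*t = 2 + 59 * 31/32 = 1893/32
Step 5: (Check: u2 = d2 + r2*t = 1243/32; u1+u2 = 1893/32 + 1243/32 = 98, on the frontier.)

1893/32


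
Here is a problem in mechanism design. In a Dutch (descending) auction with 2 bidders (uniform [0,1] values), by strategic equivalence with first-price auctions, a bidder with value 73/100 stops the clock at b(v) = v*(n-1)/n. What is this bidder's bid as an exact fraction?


Step 1: Dutch auctions are strategically equivalent to first-price auctions
Step 2: The equilibrium bid is b(v) = v*(n-1)/n
Step 3: b = 73/100 * 1/2
Step 4: b = 73/200

73/200


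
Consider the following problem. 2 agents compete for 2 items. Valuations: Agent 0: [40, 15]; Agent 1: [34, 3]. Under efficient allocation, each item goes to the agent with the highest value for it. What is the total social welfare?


Step 1: For each item, find the maximum value among all agents.
Step 2: Item 0 -> Agent 0 (value 40)
Step 3: Item 1 -> Agent 0 (value 15)
Step 4: Total welfare = 40 + 15 = 55

55


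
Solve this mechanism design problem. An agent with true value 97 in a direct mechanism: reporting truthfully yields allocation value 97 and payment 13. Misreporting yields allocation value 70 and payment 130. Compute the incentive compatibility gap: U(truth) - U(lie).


Step 1: U(truth) = value - payment = 97 - 13 = 84
Step 2: U(lie) = allocation - payment = 70 - 130 = -60
Step 3: IC gap = 84 - (-60) = 144

144


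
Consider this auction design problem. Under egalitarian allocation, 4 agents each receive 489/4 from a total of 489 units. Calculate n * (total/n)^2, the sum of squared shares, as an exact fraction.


Step 1: Each agent's share = 489/4
Step 2: Square of each share = (489/4)^2 = 239121/16
Step 3: Sum of squares = 4 * 239121/16 = 239121/4

239121/4


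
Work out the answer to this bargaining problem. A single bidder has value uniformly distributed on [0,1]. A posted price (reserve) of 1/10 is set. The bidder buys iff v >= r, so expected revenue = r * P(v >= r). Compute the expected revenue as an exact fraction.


Step 1: Posted price r = 1/10, value support [0,1]
Step 2: P(v >= r) = (1 - 1/10)/1 = 9/10
Step 3: Expected revenue = r * P(v >= r) = 1/10 * 9/10
Step 4: Revenue = 9/100

9/100


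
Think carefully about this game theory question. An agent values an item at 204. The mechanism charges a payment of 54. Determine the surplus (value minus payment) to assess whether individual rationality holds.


Step 1: Surplus = value - payment = 204 - 54 = 150
Step 2: IR is satisfied (surplus >= 0)

150


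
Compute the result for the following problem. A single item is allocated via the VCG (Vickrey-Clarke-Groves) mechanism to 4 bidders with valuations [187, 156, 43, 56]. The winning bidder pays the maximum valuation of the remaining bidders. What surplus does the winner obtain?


Step 1: The winner is the agent with the highest value: agent 0 with value 187
Step 2: Values of other agents: [156, 43, 56]
Step 3: VCG payment = max of others' values = 156
Step 4: Surplus = 187 - 156 = 31

31


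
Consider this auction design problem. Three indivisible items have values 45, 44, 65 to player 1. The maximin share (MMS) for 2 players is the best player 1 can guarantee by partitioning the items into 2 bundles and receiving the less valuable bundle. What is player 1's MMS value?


Step 1: Item values = 45, 44, 65
Step 2: Enumerate all 2-bundle partitions and take the smaller bundle:
  Partition 1: {45} vs {44,65} -> bundles 45, 109; min = 45
  Partition 2: {44} vs {45,65} -> bundles 44, 110; min = 44
  Partition 3: {65} vs {45,44} -> bundles 65, 89; min = 65
Step 3: MMS = max(45, 44, 65) = 65

65


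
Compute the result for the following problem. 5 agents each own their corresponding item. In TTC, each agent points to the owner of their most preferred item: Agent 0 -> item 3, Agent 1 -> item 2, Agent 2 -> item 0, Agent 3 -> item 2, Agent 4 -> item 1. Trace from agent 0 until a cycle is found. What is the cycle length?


Step 1: Trace the pointer graph from agent 0: 0 -> 3 -> 2 -> 0
Step 2: A cycle is detected when we revisit agent 0
Step 3: The cycle is: 0 -> 3 -> 2 -> 0
Step 4: Cycle length = 3

3


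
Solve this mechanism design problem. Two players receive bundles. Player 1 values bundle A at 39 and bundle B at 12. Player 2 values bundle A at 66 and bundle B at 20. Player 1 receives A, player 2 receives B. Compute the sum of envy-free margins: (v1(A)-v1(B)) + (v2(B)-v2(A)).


Step 1: Player 1's margin = v1(A) - v1(B) = 39 - 12 = 27
Step 2: Player 2's margin = v2(B) - v2(A) = 20 - 66 = -46
Step 3: Total margin = 27 + -46 = -19

-19
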